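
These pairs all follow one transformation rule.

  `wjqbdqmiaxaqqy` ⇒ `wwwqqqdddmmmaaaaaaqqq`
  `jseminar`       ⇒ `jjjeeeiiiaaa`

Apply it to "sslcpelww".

ssslllppplllwww

The pattern: keep every other character starting from the first (positions 1st, 3rd, 5th, ...), then repeat every character 3 times.
Applying that to "sslcpelww" gives "ssslllppplllwww".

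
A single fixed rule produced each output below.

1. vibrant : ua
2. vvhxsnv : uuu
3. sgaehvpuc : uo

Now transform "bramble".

aa

What's happening: shift every letter 1 place backward in the alphabet (wrapping around), then keep only the vowels.
On "bramble": the first step gives "aqzlakd", and the second then gives "aa".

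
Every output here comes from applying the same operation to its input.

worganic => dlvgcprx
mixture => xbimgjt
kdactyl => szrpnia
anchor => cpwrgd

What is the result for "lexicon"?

Rule — shift every letter 11 places backward in the alphabet (wrapping around), then swap each adjacent pair of characters (1↔2, 3↔4, ...).
On "lexicon": the first step gives "atmxrdc", and the second then gives "taxmdrc".

taxmdrc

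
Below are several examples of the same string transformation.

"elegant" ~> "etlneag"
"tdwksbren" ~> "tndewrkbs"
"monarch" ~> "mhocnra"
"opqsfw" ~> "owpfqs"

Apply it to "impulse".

iemsplu

The rule is to take characters alternately from the front and the back (1st, last, 2nd, 2nd-last, ...).
"impulse" → "iemsplu".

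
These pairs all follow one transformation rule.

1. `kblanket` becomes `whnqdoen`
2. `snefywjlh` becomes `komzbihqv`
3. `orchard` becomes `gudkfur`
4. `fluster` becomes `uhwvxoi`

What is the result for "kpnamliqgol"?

orjtlopdqsn

Each output is the input with this applied: shift every letter 3 places forward in the alphabet (wrapping around), then reverse the string.
Applying both steps to "kpnamliqgol": "nsqdpoltjro", then "orjtlopdqsn".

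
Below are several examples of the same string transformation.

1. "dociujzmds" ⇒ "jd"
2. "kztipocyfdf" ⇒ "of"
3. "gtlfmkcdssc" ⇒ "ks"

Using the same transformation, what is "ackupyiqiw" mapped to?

What's happening: delete the first 3 characters, then keep one character in every 3, starting at position 3 (positions 3rd, 6th, 9th, ...).
Applying both steps to "ackupyiqiw": "upyiqiw", then "yi".

yi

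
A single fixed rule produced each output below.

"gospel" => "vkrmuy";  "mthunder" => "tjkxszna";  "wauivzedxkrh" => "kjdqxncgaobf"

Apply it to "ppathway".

The rule is to swap the front and back halves of the string, then shift every letter 6 places forward in the alphabet (wrapping around).
Applying both steps to "ppathway": "hwayppat", then "ncgevvgz".
(Check on "mthunder": → "ndermthu" → "tjkxszna" ✓)

ncgevvgz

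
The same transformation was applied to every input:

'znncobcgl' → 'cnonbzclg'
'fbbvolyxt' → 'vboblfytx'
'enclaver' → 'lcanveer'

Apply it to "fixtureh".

txuirfeh

Looking at the pairs, the operation is to move the first 3 characters to the end (rotate left by 3), then take characters alternately from the front and the back (1st, last, 2nd, 2nd-last, ...).
Applying both steps to "fixtureh": "turehfix", then "txuirfeh".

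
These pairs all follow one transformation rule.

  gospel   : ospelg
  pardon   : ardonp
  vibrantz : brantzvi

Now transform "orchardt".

chardtor

What's happening: move the last 2 characters to the front (rotate right by 2), then swap the front and back halves of the string.
"orchardt" → "dtorchar" → "chardtor".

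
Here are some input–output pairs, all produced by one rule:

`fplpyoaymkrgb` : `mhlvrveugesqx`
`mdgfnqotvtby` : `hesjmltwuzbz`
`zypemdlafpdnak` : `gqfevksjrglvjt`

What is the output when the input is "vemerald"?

In each case the input is transformed by: move the last 2 characters to the front (rotate right by 2), then shift every letter 6 places forward in the alphabet (wrapping around).
On "vemerald": the first step gives "ldvemera", and the second then gives "rjbkskxg".

rjbkskxg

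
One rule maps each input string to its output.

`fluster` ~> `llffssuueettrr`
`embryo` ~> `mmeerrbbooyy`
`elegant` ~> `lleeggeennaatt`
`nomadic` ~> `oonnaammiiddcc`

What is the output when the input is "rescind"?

eerrccssnniidd

What's happening: swap each adjacent pair of characters (1↔2, 3↔4, ...), then double every character.
On "rescind": the first step gives "ercsnid", and the second then gives "eerrccssnniidd".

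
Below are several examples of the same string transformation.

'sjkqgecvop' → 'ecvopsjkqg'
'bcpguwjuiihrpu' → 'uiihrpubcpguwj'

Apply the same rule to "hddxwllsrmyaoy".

srmyaoyhddxwll

What's happening: swap the front and back halves of the string.
Applying that to "hddxwllsrmyaoy" gives "srmyaoyhddxwll".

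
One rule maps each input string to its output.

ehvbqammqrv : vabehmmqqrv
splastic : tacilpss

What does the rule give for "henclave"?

The rule is to sort the characters into alphabetical order, then move the last character to the front.
For "henclave", step one produces "aceehlnv"; step two turns that into "vaceehln".

vaceehln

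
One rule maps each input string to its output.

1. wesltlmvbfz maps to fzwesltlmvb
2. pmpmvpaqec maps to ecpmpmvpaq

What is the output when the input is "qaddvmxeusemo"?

Each output is the input with this applied: move the last 2 characters to the front (rotate right by 2).
Doing the same to "qaddvmxeusemo": "moqaddvmxeuse".

moqaddvmxeuse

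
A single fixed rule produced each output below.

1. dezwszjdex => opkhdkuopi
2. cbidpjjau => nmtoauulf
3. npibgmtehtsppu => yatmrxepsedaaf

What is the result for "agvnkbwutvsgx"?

Rule — shift every letter 11 places forward in the alphabet (wrapping around).
"agvnkbwutvsgx" → "lrgyvmhfegdri".

lrgyvmhfegdri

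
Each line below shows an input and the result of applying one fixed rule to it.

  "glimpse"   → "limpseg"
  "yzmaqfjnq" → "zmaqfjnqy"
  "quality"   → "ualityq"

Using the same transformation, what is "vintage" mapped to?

intagev

Rule — move the first character to the end.
For "vintage" the result is "intagev".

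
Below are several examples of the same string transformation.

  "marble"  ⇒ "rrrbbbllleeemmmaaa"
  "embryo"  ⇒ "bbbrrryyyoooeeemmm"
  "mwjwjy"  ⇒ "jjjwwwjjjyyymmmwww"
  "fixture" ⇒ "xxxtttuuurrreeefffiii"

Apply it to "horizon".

The rule is to move the first 2 characters to the end (rotate left by 2), then repeat every character 3 times.
Working it through for "horizon": intermediate "rizonho", final "rrriiizzzooonnnhhhooo".

rrriiizzzooonnnhhhooo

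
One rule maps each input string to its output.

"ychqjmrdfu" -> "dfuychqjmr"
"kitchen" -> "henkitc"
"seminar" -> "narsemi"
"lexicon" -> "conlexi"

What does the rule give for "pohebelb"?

The transformation: move the last 3 characters to the front (rotate right by 3).
Applying that to "pohebelb" gives "elbpoheb".

elbpoheb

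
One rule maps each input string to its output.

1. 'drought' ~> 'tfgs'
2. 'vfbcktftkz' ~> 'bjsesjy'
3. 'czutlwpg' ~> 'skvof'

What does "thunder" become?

The pattern: shift every letter 1 place backward in the alphabet (wrapping around), then delete the first 3 characters.
"thunder" → "sgtmcdq" → "mcdq".

mcdq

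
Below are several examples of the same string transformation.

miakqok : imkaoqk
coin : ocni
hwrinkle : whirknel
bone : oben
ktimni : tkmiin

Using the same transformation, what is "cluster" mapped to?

The rule is to swap each adjacent pair of characters (1↔2, 3↔4, ...).
On "cluster" that produces "lcsuetr".

lcsuetr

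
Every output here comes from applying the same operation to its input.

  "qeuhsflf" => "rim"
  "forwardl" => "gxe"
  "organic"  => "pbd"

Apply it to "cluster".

dts

Each output is the input with this applied: keep one character in every 3, starting at position 1 (positions 1st, 4th, 7th, ...), then shift every letter 1 place forward in the alphabet (wrapping around).
On "cluster": the first step gives "csr", and the second then gives "dts".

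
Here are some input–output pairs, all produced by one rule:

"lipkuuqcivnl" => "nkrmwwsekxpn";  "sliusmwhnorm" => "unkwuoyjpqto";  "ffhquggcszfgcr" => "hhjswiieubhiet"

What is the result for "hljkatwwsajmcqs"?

In each case the input is transformed by: shift every letter 2 places forward in the alphabet (wrapping around).
So "hljkatwwsajmcqs" becomes "jnlmcvyyucloesu".

jnlmcvyyucloesu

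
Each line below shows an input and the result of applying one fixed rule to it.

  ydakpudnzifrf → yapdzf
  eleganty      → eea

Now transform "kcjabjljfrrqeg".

The transformation: keep every other character starting from the first (positions 1st, 3rd, 5th, ...), then delete the last character.
On "kcjabjljfrrqeg": the first step gives "kjblfre", and the second then gives "kjblfr".

kjblfr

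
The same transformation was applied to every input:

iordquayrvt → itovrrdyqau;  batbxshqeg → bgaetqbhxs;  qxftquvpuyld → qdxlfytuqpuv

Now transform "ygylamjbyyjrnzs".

ysgzynlrajmyjyb

Each output is the input with this applied: take characters alternately from the front and the back (1st, last, 2nd, 2nd-last, ...).
"ygylamjbyyjrnzs" → "ysgzynlrajmyjyb".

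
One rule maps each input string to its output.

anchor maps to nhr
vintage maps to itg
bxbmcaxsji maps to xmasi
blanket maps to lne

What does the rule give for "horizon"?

oio

Rule — keep every other character starting from the second (positions 2nd, 4th, 6th, ...).
Doing the same to "horizon": "oio".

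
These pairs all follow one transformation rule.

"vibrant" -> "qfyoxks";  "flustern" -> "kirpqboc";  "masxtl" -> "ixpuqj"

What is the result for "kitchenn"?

The transformation: shift every letter 3 places backward in the alphabet (wrapping around), then swap the first and last characters.
For "kitchenn", step one produces "hfqzebkk"; step two turns that into "kfqzebkh".
(Check on "flustern": → "cirpqbok" → "kirpqboc" ✓)

kfqzebkh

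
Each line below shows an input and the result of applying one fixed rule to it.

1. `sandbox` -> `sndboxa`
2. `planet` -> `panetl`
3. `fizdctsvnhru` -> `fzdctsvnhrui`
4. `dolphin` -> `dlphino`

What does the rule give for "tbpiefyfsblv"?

Looking at the pairs, the operation is to move the first character to the end, then swap the first and last characters.
Applying both steps to "tbpiefyfsblv": "bpiefyfsblvt", then "tpiefyfsblvb".

tpiefyfsblvb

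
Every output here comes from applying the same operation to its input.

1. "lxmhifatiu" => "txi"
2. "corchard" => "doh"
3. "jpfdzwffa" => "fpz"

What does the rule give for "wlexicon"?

The rule is to keep one character in every 3, starting at position 2 (positions 2nd, 5th, 8th, ...), then move the last character to the front.
On "wlexicon": the first step gives "lin", and the second then gives "nli".

nli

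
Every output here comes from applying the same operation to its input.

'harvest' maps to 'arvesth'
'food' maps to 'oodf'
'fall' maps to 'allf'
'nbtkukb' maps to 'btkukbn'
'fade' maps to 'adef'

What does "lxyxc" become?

xyxcl

Looking at the pairs, the operation is to move the first character to the end.
Applying that to "lxyxc" gives "xyxcl".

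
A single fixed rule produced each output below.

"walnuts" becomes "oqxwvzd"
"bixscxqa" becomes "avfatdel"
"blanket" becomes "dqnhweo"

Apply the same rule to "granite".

What's happening: shift every letter 3 places forward in the alphabet (wrapping around), then move the first 2 characters to the end (rotate left by 2).
Applying both steps to "granite": "judqlwh", then "dqlwhju".

dqlwhju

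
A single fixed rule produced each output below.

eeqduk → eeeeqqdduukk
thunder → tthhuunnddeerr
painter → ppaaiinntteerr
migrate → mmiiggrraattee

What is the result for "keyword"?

kkeeyywwoorrdd

Rule — double every character.
"keyword" → "kkeeyywwoorrdd".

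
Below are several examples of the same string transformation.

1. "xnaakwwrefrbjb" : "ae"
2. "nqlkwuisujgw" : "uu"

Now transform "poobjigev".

What's happening: keep one character in every 3, starting at position 3 (positions 3rd, 6th, 9th, ...), then keep only the vowels.
For "poobjigev", step one produces "oiv"; step two turns that into "oi".

oi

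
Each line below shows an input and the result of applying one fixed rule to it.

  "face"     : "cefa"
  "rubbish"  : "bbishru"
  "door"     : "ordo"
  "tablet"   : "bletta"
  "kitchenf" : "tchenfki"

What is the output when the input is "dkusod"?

usoddk

The transformation: move the first 2 characters to the end (rotate left by 2).
Applying that to "dkusod" gives "usoddk".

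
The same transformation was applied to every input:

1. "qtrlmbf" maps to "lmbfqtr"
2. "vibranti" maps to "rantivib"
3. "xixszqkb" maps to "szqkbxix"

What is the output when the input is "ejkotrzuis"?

otrzuisejk

The rule is to move the first 3 characters to the end (rotate left by 3).
Doing the same to "ejkotrzuis": "otrzuisejk".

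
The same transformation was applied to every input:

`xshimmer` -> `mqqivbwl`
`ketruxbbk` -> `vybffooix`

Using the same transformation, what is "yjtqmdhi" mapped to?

The transformation: move the first 3 characters to the end (rotate left by 3), then shift every letter 4 places forward in the alphabet (wrapping around).
Applying both steps to "yjtqmdhi": "qmdhiyjt", then "uqhlmcnx".

uqhlmcnx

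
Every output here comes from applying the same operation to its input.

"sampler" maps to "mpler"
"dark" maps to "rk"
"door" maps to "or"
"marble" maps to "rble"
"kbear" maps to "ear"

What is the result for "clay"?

ay

The transformation: delete the first 2 characters.
On "clay" that produces "ay".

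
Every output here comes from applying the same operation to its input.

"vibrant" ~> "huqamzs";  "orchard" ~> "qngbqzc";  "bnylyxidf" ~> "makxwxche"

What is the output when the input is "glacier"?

Looking at the pairs, the operation is to swap each adjacent pair of characters (1↔2, 3↔4, ...), then shift every letter 1 place backward in the alphabet (wrapping around).
Working it through for "glacier": intermediate "lgcaeir", final "kfbzdhq".

kfbzdhq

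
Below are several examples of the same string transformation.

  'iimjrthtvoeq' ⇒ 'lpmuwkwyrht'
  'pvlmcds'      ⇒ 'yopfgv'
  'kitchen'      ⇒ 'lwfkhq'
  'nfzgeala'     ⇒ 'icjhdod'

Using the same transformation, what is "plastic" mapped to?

The rule is to delete the first character, then shift every letter 3 places forward in the alphabet (wrapping around).
Applying that to "plastic" gives "odvwlf".

odvwlf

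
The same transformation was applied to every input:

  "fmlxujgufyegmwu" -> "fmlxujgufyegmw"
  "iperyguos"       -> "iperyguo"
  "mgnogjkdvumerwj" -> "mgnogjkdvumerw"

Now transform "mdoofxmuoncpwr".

mdoofxmuoncpw

The transformation: delete the last character.
Applying that to "mdoofxmuoncpwr" gives "mdoofxmuoncpw".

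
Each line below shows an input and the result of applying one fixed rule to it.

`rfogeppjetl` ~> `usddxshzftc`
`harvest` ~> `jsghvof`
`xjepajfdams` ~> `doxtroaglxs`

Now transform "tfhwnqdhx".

What's happening: shift every letter 12 places backward in the alphabet (wrapping around), then move the first 3 characters to the end (rotate left by 3).
Applying both steps to "tfhwnqdhx": "htvkbervl", then "kbervlhtv".

kbervlhtv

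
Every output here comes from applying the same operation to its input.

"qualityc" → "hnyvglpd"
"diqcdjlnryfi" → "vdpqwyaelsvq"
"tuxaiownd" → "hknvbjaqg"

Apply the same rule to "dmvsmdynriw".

zifzqlaevjq

Looking at the pairs, the operation is to move the first character to the end, then shift every letter 13 places forward in the alphabet (wrapping around) — i.e. ROT13.
For "dmvsmdynriw", step one produces "mvsmdynriwd"; step two turns that into "zifzqlaevjq".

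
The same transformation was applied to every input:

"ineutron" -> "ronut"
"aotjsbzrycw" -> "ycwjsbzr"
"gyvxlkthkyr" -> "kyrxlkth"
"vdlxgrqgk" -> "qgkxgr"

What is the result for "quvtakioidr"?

In each case the input is transformed by: delete the first 3 characters, then move the last 3 characters to the front (rotate right by 3).
Applying both steps to "quvtakioidr": "takioidr", then "idrtakio".
(Check on "gyvxlkthkyr": → "xlkthkyr" → "kyrxlkth" ✓)

idrtakio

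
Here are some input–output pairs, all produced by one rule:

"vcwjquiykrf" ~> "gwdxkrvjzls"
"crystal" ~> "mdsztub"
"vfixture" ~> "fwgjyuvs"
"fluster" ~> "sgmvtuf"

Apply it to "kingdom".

The rule is to move the last character to the front, then shift every letter 1 place forward in the alphabet (wrapping around).
For "kingdom", step one produces "mkingdo"; step two turns that into "nljohep".

nljohep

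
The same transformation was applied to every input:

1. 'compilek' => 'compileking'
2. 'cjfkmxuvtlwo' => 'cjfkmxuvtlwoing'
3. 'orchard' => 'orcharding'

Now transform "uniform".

uniforming

In each case the input is transformed by: append "ing".
"uniform" → "uniforming".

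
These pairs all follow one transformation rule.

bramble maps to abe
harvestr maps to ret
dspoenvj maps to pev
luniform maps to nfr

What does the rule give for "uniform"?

iom

The pattern: keep every other character starting from the first (positions 1st, 3rd, 5th, ...), then delete the first character.
Working it through for "uniform": intermediate "uiom", final "iom".
(Check on "luniform": → "lnfr" → "nfr" ✓)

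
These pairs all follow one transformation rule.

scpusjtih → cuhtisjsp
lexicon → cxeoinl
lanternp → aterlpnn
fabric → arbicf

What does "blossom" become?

What's happening: sort the characters into alphabetical order, then take characters alternately from the front and the back (1st, last, 2nd, 2nd-last, ...).
On "blossom": the first step gives "blmooss", and the second then gives "bslsmoo".
(Check on "scpusjtih": → "chijpsstu" → "cuhtisjsp" ✓)

bslsmoo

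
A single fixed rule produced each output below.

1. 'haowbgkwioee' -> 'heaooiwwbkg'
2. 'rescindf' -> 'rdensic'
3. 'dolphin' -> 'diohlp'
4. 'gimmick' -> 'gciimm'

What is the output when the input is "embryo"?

The rule is to delete the last character, then take characters alternately from the front and the back (1st, last, 2nd, 2nd-last, ...).
Doing the same to "embryo": "eymrb".

eymrb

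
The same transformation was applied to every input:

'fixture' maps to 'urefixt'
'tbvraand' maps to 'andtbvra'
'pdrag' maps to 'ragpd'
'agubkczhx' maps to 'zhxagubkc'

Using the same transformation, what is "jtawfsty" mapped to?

The pattern: move the last 3 characters to the front (rotate right by 3).
"jtawfsty" → "styjtawf".

styjtawf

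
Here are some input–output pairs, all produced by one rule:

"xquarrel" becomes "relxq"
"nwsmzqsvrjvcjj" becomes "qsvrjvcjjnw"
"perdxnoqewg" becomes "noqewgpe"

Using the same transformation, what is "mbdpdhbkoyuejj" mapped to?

hbkoyuejjmb

Looking at the pairs, the operation is to move the first 2 characters to the end (rotate left by 2), then delete the first 3 characters.
On "mbdpdhbkoyuejj": the first step gives "dpdhbkoyuejjmb", and the second then gives "hbkoyuejjmb".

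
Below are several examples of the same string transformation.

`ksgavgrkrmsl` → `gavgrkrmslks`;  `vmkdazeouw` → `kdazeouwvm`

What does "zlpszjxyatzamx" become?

Each output is the input with this applied: move the first 2 characters to the end (rotate left by 2).
So "zlpszjxyatzamx" becomes "pszjxyatzamxzl".

pszjxyatzamxzl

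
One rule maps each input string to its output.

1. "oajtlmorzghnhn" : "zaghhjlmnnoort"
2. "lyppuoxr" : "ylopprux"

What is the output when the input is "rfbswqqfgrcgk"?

In each case the input is transformed by: sort the characters into alphabetical order, then move the last character to the front.
For "rfbswqqfgrcgk", step one produces "bcffggkqqrrsw"; step two turns that into "wbcffggkqqrrs".

wbcffggkqqrrs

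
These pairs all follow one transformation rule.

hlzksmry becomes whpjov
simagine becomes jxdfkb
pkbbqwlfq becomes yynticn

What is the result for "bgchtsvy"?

Rule — shift every letter 3 places backward in the alphabet (wrapping around), then delete the first 2 characters.
Starting from "bgchtsvy": after the first operation, "ydzeqpsv"; after the second, "zeqpsv".

zeqpsv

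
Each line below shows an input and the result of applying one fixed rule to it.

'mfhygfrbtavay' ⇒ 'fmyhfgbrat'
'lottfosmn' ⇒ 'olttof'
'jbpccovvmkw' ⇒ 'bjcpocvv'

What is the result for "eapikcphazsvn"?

aeipckhpza

The pattern: delete the last 3 characters, then swap each adjacent pair of characters (1↔2, 3↔4, ...).
On "eapikcphazsvn": the first step gives "eapikcphaz", and the second then gives "aeipckhpza".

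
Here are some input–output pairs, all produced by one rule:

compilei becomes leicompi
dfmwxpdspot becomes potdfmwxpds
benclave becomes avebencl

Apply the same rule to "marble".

blemar

The rule is to move the last 3 characters to the front (rotate right by 3).
So "marble" becomes "blemar".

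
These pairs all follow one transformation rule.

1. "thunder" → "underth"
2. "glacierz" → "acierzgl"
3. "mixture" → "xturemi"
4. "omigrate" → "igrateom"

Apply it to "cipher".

The transformation: move the first 2 characters to the end (rotate left by 2).
"cipher" → "pherci".

pherci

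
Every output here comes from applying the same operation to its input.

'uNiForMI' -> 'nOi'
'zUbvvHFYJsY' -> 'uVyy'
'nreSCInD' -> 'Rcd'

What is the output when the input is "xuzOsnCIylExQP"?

Looking at the pairs, the operation is to keep one character in every 3, starting at position 2 (positions 2nd, 5th, 8th, ...), then flip the case of every letter.
Working it through for "xuzOsnCIylExQP": intermediate "usIEP", final "USiep".

USiep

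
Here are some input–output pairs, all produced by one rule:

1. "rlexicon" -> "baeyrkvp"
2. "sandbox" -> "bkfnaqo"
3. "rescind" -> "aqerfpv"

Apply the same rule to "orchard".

eqbepun

Rule — move the last 2 characters to the front (rotate right by 2), then shift every letter 13 places forward in the alphabet (wrapping around) — i.e. ROT13.
"orchard" → "eqbepun".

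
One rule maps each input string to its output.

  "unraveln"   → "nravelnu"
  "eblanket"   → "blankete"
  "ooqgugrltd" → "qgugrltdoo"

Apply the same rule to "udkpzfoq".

Each output is the input with this applied: swap the front and back halves of the string, then move the last 3 characters to the front (rotate right by 3).
For "udkpzfoq", step one produces "zfoqudkp"; step two turns that into "dkpzfoqu".

dkpzfoqu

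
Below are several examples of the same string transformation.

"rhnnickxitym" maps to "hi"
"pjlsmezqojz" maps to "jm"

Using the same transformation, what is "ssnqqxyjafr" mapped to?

The pattern: keep one character in every 3, starting at position 2 (positions 2nd, 5th, 8th, ...), then delete the last 2 characters.
Working it through for "ssnqqxyjafr": intermediate "sqjr", final "sq".
(Check on "rhnnickxitym": → "hixy" → "hi" ✓)

sq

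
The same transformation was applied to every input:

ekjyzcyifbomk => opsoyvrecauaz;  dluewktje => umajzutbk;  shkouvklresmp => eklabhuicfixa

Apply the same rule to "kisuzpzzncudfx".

The rule is to shift every letter 10 places backward in the alphabet (wrapping around), then move the first 3 characters to the end (rotate left by 3).
"kisuzpzzncudfx" → "ayikpfppdsktvn" → "kpfppdsktvnayi".

kpfppdsktvnayi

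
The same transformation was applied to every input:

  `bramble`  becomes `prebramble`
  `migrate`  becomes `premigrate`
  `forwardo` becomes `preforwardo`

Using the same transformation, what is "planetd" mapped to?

What's happening: prepend "pre".
On "planetd" that produces "preplanetd".

preplanetd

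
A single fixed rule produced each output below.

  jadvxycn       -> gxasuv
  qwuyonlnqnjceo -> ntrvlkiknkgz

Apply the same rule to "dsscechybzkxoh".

In each case the input is transformed by: shift every letter 3 places backward in the alphabet (wrapping around), then delete the last 2 characters.
For "dsscechybzkxoh" the result is "appzbzevywhu".

appzbzevywhu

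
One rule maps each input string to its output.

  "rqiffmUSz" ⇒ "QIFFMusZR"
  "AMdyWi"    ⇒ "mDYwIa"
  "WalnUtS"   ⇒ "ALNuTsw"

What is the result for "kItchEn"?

The transformation: move the first character to the end, then flip the case of every letter.
For "kItchEn" the result is "iTCHeNK".

iTCHeNK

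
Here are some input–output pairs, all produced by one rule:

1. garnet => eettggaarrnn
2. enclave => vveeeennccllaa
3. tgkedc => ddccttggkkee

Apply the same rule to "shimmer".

Looking at the pairs, the operation is to move the last 2 characters to the front (rotate right by 2), then double every character.
Working it through for "shimmer": intermediate "ershimm", final "eerrsshhiimmmm".
(Check on "garnet": → "etgarn" → "eettggaarrnn" ✓)

eerrsshhiimmmm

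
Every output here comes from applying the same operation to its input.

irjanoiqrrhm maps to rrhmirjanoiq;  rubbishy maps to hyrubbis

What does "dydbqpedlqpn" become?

The transformation: swap the front and back halves of the string, then move the first 2 characters to the end (rotate left by 2).
Applying both steps to "dydbqpedlqpn": "edlqpndydbqp", then "lqpndydbqped".
(Check on "rubbishy": → "ishyrubb" → "hyrubbis" ✓)

lqpndydbqped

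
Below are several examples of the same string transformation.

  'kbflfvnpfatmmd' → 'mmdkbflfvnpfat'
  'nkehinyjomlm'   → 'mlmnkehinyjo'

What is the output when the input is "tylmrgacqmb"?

qmbtylmrgac

The rule is to move the last 3 characters to the front (rotate right by 3).
So "tylmrgacqmb" becomes "qmbtylmrgac".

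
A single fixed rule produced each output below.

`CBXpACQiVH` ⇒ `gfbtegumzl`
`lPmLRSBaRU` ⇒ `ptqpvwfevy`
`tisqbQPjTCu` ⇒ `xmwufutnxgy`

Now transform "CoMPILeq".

What's happening: shift every letter 4 places forward in the alphabet (wrapping around), then convert every letter to lowercase.
On "CoMPILeq" that produces "gsqtmpiu".

gsqtmpiu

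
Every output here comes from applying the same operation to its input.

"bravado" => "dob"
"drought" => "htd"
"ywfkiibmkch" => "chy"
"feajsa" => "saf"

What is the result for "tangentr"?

trt

Rule — move the first character to the end, then keep only the last 3 characters.
For "tangentr", step one produces "angentrt"; step two turns that into "trt".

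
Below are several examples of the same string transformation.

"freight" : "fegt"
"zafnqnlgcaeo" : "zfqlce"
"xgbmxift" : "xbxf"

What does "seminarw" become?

Looking at the pairs, the operation is to keep every other character starting from the first (positions 1st, 3rd, 5th, ...).
Doing the same to "seminarw": "smnr".

smnr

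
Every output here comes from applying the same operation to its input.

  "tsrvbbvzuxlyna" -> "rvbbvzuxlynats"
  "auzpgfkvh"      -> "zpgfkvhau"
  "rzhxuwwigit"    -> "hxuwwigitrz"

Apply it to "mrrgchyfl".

What's happening: move the first 2 characters to the end (rotate left by 2).
On "mrrgchyfl" that produces "rgchyflmr".

rgchyflmr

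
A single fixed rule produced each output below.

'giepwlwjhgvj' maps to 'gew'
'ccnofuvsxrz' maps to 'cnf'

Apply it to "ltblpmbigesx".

lbp

The rule is to keep every other character starting from the first (positions 1st, 3rd, 5th, ...), then delete the last 3 characters.
Starting from "ltblpmbigesx": after the first operation, "lbpbgs"; after the second, "lbp".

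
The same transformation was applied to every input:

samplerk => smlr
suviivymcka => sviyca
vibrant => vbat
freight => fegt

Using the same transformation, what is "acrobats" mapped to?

The rule is to keep every other character starting from the first (positions 1st, 3rd, 5th, ...).
For "acrobats" the result is "arbt".

arbt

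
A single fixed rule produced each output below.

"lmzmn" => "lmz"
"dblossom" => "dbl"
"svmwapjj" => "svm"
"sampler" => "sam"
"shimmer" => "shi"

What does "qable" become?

The transformation: keep only the first 3 characters.
On "qable" that produces "qab".

qab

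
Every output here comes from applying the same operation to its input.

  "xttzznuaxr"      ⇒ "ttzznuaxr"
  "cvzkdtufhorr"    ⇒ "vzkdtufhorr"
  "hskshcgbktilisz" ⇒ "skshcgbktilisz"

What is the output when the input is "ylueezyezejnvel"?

The transformation: delete the first character.
Doing the same to "ylueezyezejnvel": "lueezyezejnvel".

lueezyezejnvel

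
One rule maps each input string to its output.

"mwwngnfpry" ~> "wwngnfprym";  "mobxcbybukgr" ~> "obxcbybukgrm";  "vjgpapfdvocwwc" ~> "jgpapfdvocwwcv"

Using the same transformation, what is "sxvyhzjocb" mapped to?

xvyhzjocbs

Looking at the pairs, the operation is to move the first character to the end.
So "sxvyhzjocb" becomes "xvyhzjocbs".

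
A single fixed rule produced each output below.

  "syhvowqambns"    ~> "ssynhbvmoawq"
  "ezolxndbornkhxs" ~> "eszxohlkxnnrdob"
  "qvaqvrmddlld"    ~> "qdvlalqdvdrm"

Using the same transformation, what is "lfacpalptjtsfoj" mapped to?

ljfoafcsptajltp

Rule — take characters alternately from the front and the back (1st, last, 2nd, 2nd-last, ...).
Doing the same to "lfacpalptjtsfoj": "ljfoafcsptajltp".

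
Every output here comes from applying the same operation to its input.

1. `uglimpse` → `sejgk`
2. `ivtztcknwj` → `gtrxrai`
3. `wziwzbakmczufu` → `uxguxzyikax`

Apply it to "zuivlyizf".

The transformation: shift every letter 2 places backward in the alphabet (wrapping around), then delete the last 3 characters.
For "zuivlyizf", step one produces "xsgtjwgxd"; step two turns that into "xsgtjw".

xsgtjw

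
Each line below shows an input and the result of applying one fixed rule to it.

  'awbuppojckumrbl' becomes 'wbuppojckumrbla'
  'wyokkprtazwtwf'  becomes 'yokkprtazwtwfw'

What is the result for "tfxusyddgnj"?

The transformation: move the first character to the end.
On "tfxusyddgnj" that produces "fxusyddgnjt".

fxusyddgnjt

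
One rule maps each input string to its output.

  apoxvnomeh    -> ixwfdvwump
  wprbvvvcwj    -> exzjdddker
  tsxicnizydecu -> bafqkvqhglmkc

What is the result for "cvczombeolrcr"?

kdkhwujmwtzkz

The transformation: shift every letter 8 places forward in the alphabet (wrapping around).
"cvczombeolrcr" → "kdkhwujmwtzkz".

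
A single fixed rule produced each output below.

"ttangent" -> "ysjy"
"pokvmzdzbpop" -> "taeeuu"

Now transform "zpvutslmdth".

The rule is to keep every other character starting from the second (positions 2nd, 4th, 6th, ...), then shift every letter 5 places forward in the alphabet (wrapping around).
On "zpvutslmdth": the first step gives "pusmt", and the second then gives "uzxry".

uzxry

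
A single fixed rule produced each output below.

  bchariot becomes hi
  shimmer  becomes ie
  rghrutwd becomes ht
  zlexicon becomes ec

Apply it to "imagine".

The pattern: keep one character in every 3, starting at position 3 (positions 3rd, 6th, 9th, ...).
Applying that to "imagine" gives "an".

an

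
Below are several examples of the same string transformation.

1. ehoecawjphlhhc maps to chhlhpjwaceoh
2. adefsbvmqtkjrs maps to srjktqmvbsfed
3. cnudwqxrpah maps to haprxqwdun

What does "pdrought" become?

The transformation: delete the first character, then reverse the string.
On "pdrought": the first step gives "drought", and the second then gives "thguord".

thguord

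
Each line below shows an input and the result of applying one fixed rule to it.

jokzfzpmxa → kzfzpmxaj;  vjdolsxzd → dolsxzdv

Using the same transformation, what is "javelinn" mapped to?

velinnj

The pattern: move the first 2 characters to the end (rotate left by 2), then delete the last character.
Working it through for "javelinn": intermediate "velinnja", final "velinnj".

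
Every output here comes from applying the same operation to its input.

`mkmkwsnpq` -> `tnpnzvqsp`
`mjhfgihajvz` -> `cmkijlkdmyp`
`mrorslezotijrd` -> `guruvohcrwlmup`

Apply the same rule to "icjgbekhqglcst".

The pattern: swap the first and last characters, then shift every letter 3 places forward in the alphabet (wrapping around).
Applying both steps to "icjgbekhqglcst": "tcjgbekhqglcsi", then "wfmjehnktjofvl".

wfmjehnktjofvl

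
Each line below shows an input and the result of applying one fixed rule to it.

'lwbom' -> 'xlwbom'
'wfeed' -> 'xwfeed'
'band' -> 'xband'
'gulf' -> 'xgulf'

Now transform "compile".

xcompile

Looking at the pairs, the operation is to prepend "x".
For "compile" the result is "xcompile".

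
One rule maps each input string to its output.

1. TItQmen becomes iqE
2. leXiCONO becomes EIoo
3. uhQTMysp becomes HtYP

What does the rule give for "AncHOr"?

What's happening: keep every other character starting from the second (positions 2nd, 4th, 6th, ...), then flip the case of every letter.
Working it through for "AncHOr": intermediate "nHr", final "NhR".
(Check on "leXiCONO": → "eiOO" → "EIoo" ✓)

NhR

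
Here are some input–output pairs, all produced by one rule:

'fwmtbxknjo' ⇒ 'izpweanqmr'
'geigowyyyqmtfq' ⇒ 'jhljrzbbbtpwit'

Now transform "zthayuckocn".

cwkdbxfnrfq

In each case the input is transformed by: shift every letter 3 places forward in the alphabet (wrapping around).
On "zthayuckocn" that produces "cwkdbxfnrfq".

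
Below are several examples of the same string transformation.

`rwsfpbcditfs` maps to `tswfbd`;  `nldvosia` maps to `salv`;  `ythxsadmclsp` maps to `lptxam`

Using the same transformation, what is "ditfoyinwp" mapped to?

npify

The transformation: move the last 3 characters to the front (rotate right by 3), then keep every other character starting from the first (positions 1st, 3rd, 5th, ...).
"ditfoyinwp" → "nwpditfoyi" → "npify".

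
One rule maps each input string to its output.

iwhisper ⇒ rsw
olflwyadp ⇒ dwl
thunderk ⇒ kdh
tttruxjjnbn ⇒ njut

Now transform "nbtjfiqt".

The rule is to keep one character in every 3, starting at position 2 (positions 2nd, 5th, 8th, ...), then reverse the string.
For "nbtjfiqt", step one produces "bft"; step two turns that into "tfb".

tfb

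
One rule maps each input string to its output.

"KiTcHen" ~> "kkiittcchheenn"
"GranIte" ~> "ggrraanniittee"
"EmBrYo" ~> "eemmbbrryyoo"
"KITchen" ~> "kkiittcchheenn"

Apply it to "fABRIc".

ffaabbrriicc

The transformation: double every character, then convert every letter to lowercase.
"fABRIc" → "ffAABBRRIIcc" → "ffaabbrriicc".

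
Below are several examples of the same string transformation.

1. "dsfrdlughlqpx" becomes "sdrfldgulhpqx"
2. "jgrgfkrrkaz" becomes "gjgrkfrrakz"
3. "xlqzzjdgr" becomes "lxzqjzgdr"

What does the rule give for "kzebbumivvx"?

The rule is to swap each adjacent pair of characters (1↔2, 3↔4, ...).
On "kzebbumivvx" that produces "zkbeubimvvx".

zkbeubimvvx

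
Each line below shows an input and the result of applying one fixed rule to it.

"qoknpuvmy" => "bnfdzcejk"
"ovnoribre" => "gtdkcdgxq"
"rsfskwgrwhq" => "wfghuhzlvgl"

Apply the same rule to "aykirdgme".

btpnzxgsv

The transformation: move the last 2 characters to the front (rotate right by 2), then shift every letter 11 places backward in the alphabet (wrapping around).
Doing the same to "aykirdgme": "btpnzxgsv".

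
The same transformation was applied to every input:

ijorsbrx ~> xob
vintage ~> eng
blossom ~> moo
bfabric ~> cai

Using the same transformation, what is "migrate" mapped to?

egt

Looking at the pairs, the operation is to move the last character to the front, then keep one character in every 3, starting at position 1 (positions 1st, 4th, 7th, ...).
"migrate" → "emigrat" → "egt".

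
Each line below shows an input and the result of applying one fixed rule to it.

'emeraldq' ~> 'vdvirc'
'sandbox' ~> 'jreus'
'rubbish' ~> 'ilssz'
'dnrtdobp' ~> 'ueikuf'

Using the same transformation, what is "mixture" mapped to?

dzokl

What's happening: shift every letter 9 places backward in the alphabet (wrapping around), then delete the last 2 characters.
Applying both steps to "mixture": "dzokliv", then "dzokl".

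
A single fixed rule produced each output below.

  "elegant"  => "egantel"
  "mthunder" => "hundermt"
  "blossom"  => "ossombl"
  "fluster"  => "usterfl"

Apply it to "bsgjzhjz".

gjzhjzbs

What's happening: move the first 2 characters to the end (rotate left by 2).
So "bsgjzhjz" becomes "gjzhjzbs".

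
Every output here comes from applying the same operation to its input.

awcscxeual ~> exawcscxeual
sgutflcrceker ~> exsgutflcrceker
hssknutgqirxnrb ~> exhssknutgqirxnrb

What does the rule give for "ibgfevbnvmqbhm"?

The pattern: prepend "ex".
Doing the same to "ibgfevbnvmqbhm": "exibgfevbnvmqbhm".

exibgfevbnvmqbhm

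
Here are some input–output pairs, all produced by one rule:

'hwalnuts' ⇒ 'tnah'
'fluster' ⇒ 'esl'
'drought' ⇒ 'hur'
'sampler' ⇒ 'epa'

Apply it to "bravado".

dvr

Each output is the input with this applied: reverse the string, then keep every other character starting from the second (positions 2nd, 4th, 6th, ...).
"bravado" → "odavarb" → "dvr".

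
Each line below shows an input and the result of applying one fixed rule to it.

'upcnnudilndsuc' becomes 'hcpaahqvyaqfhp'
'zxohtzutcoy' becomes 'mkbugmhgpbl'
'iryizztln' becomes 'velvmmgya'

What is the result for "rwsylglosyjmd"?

The transformation: shift every letter 13 places forward in the alphabet (wrapping around) — i.e. ROT13.
So "rwsylglosyjmd" becomes "ejflytybflwzq".

ejflytybflwzq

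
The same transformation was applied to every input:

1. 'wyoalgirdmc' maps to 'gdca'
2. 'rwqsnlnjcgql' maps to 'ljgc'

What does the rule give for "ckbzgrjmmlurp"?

The transformation: sort the characters into reverse alphabetical order, then keep only the last 4 characters.
So "ckbzgrjmmlurp" becomes "jgcb".

jgcb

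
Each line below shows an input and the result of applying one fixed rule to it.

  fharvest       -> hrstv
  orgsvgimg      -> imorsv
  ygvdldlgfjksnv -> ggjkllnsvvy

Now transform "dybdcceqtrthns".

ddehnqrstty

The pattern: sort the characters into alphabetical order, then delete the first 3 characters.
For "dybdcceqtrthns", step one produces "bccddehnqrstty"; step two turns that into "ddehnqrstty".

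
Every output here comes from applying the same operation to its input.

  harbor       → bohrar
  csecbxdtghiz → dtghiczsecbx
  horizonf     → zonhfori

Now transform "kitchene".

Looking at the pairs, the operation is to swap the first and last characters, then swap the front and back halves of the string.
On "kitchene": the first step gives "eitchenk", and the second then gives "henkeitc".

henkeitc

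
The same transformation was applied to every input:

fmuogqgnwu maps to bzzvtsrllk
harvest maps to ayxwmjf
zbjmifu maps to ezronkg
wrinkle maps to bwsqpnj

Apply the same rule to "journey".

dzwtsoj

The pattern: sort the characters into reverse alphabetical order, then shift every letter 5 places forward in the alphabet (wrapping around).
So "journey" becomes "dzwtsoj".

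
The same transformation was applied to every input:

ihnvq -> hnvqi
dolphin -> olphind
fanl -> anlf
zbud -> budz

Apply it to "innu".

The transformation: move the first character to the end.
Applying that to "innu" gives "nnui".

nnui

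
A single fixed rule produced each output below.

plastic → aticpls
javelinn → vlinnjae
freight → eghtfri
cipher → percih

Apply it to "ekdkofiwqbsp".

dofiwqbspekk

The pattern: move the first 3 characters to the end (rotate left by 3), then swap the first and last characters.
On "ekdkofiwqbsp": the first step gives "kofiwqbspekd", and the second then gives "dofiwqbspekk".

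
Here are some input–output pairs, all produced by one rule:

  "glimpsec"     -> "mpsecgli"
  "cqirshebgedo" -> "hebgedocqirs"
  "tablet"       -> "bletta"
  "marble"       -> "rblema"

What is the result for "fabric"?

Each output is the input with this applied: move the last character to the front, then swap the front and back halves of the string.
On "fabric" that produces "bricfa".

bricfa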